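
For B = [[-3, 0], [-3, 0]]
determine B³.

B² = [[9, 0], [9, 0]]
B³ = [[-27, 0], [-27, 0]]

[[-27, 0], [-27, 0]]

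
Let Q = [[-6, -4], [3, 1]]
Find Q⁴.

tr Q = -5 and det Q = 6, so the characteristic polynomial is λ² − (-5)λ + (6) with roots -3 and -2.
Eigenvectors give P = [[4, -1], [-3, 1]] with P⁻¹ = [[1, 1], [3, 4]], and Q = P·diag(-3, -2)·P⁻¹.
Then Q⁴ = P·diag(81, 16)·P⁻¹ = [[324, -16], [-243, 16]] · [[1, 1], [3, 4]] = [[276, 260], [-195, -179]].

[[276, 260], [-195, -179]]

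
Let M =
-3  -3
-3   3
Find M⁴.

[[324, 0], [0, 324]]

M² = [[18, 0], [0, 18]]
M³ = [[-54, -54], [-54, 54]]
M⁴ = [[324, 0], [0, 324]]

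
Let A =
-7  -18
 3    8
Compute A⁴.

tr A = 1 and det A = -2, so the characteristic polynomial is λ² − (1)λ + (-2) with roots 2 and -1.
Eigenvectors give P = [[-2, -3], [1, 1]] with P⁻¹ = [[1, 3], [-1, -2]], and A = P·diag(2, -1)·P⁻¹.
Then A⁴ = P·diag(16, 1)·P⁻¹ = [[-32, -3], [16, 1]] · [[1, 3], [-1, -2]] = [[-29, -90], [15, 46]].

[[-29, -90], [15, 46]]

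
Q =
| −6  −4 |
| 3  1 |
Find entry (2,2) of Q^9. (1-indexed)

tr Q = −5 and det Q = 6, so the characteristic polynomial is λ² − (−5)λ + (6) with roots −2 and −3.
Eigenvectors give P = [[1, −4], [−1, 3]] with P⁻¹ = [[−3, −4], [−1, −1]], and Q = P·diag(−2, −3)·P⁻¹.
Then Q^9 = P·diag(−512, −19683)·P⁻¹ = [[−512, 78732], [512, −59049]] · [[−3, −4], [−1, −1]] = [[−77196, −76684], [57513, 57001]].

57001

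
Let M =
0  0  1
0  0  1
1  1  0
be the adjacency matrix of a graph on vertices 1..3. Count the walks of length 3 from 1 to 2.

0

The number of length-3 walks from vertex 1 to vertex 2 is entry (1,2) of M^3, where M is the adjacency matrix.
M^2 = [[1, 1, 0], [1, 1, 0], [0, 0, 2]]
M^3 = [[0, 0, 2], [0, 0, 2], [2, 2, 0]]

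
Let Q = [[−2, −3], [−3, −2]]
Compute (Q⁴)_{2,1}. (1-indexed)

312

Q² = [[13, 12], [12, 13]]
Q³ = [[−62, −63], [−63, −62]]
Q⁴ = [[313, 312], [312, 313]]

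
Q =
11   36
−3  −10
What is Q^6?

[[253, 756], [−63, −188]]

tr Q = 1 and det Q = −2, so the characteristic polynomial is λ² − (1)λ + (−2) with roots −1 and 2.
Eigenvectors give P = [[−3, 4], [1, −1]] with P⁻¹ = [[1, 4], [1, 3]], and Q = P·diag(−1, 2)·P⁻¹.
Then Q^6 = P·diag(1, 64)·P⁻¹ = [[−3, 256], [1, −64]] · [[1, 4], [1, 3]] = [[253, 756], [−63, −188]].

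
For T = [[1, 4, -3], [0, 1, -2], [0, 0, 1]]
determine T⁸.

[[1, 32, -248], [0, 1, -16], [0, 0, 1]]

T = I + N where N = [[0, 4, -3], [0, 0, -2], [0, 0, 0]] is strictly upper-triangular, so N³ = 0.
(I + N)⁸ = I + 8·N + 28·N² = [[1, 32, -248], [0, 1, -16], [0, 0, 1]].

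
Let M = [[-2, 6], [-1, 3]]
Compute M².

[[-2, 6], [-1, 3]]

M² = M (a projection; rank 1, trace 1), so M² = M.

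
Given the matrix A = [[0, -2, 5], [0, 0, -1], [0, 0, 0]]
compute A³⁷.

A is strictly triangular, hence nilpotent: A³ = 0, so A³⁷ = 0.

[[0, 0, 0], [0, 0, 0], [0, 0, 0]]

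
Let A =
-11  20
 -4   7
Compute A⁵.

tr A = -4 and det A = 3, so the characteristic polynomial is λ² − (-4)λ + (3) with roots -3 and -1.
Eigenvectors give P = [[5, 2], [2, 1]] with P⁻¹ = [[1, -2], [-2, 5]], and A = P·diag(-3, -1)·P⁻¹.
Then A⁵ = P·diag(-243, -1)·P⁻¹ = [[-1215, -2], [-486, -1]] · [[1, -2], [-2, 5]] = [[-1211, 2420], [-484, 967]].

[[-1211, 2420], [-484, 967]]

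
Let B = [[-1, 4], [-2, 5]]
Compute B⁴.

[[-79, 160], [-80, 161]]

tr B = 4 and det B = 3, so the characteristic polynomial is λ² − (4)λ + (3) with roots 3 and 1.
Eigenvectors give P = [[1, 2], [1, 1]] with P⁻¹ = [[-1, 2], [1, -1]], and B = P·diag(3, 1)·P⁻¹.
Then B⁴ = P·diag(81, 1)·P⁻¹ = [[81, 2], [81, 1]] · [[-1, 2], [1, -1]] = [[-79, 160], [-80, 161]].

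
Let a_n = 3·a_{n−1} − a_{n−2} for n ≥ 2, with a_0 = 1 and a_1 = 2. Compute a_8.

With companion matrix C = [[3, −1], [1, 0]], [a_n, a_{n−1}]ᵀ = C·[a_{n−1}, a_{n−2}]ᵀ, so [a_8, a_7]ᵀ = C⁷·[a_1, a_0]ᵀ.
C⁷ = [[987, −377], [377, −144]], giving [a_8, a_7]ᵀ = [[1597], [610]].

1597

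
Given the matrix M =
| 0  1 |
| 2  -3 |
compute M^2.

[[2, -3], [-6, 11]]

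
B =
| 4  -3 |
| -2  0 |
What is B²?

[[22, -12], [-8, 6]]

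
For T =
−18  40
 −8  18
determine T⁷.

[[−1152, 2560], [−512, 1152]]

tr T = 0 and det T = −4, so the characteristic polynomial is λ² − (0)λ + (−4) with roots −2 and 2.
Eigenvectors give P = [[−5, 2], [−2, 1]] with P⁻¹ = [[−1, 2], [−2, 5]], and T = P·diag(−2, 2)·P⁻¹.
Then T⁷ = P·diag(−128, 128)·P⁻¹ = [[640, 256], [256, 128]] · [[−1, 2], [−2, 5]] = [[−1152, 2560], [−512, 1152]].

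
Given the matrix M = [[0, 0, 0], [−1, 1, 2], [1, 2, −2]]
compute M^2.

[[0, 0, 0], [1, 5, −2], [−4, −2, 8]]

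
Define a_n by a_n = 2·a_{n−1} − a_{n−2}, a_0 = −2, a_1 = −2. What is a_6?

−2

With companion matrix M = [[2, −1], [1, 0]], [a_n, a_{n−1}]ᵀ = M·[a_{n−1}, a_{n−2}]ᵀ, so [a_6, a_5]ᵀ = M⁵·[a_1, a_0]ᵀ.
M⁵ = [[6, −5], [5, −4]], giving [a_6, a_5]ᵀ = [[−2], [−2]].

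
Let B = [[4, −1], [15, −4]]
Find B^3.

[[4, −1], [15, −4]]

B² = I (check: tr B = 0 and det B = −1), so B^3 = B since 3 is odd.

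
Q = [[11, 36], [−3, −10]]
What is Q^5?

[[131, 396], [−33, −100]]

tr Q = 1 and det Q = −2, so the characteristic polynomial is λ² − (1)λ + (−2) with roots 2 and −1.
Eigenvectors give P = [[−4, −3], [1, 1]] with P⁻¹ = [[−1, −3], [1, 4]], and Q = P·diag(2, −1)·P⁻¹.
Then Q^5 = P·diag(32, −1)·P⁻¹ = [[−128, 3], [32, −1]] · [[−1, −3], [1, 4]] = [[131, 396], [−33, −100]].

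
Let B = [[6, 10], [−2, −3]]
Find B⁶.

[[316, 630], [−126, −251]]

tr B = 3 and det B = 2, so the characteristic polynomial is λ² − (3)λ + (2) with roots 2 and 1.
Eigenvectors give P = [[5, −2], [−2, 1]] with P⁻¹ = [[1, 2], [2, 5]], and B = P·diag(2, 1)·P⁻¹.
Then B⁶ = P·diag(64, 1)·P⁻¹ = [[320, −2], [−128, 1]] · [[1, 2], [2, 5]] = [[316, 630], [−126, −251]].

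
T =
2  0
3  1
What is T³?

[[8, 0], [21, 1]]

T² = [[4, 0], [9, 1]]
T³ = [[8, 0], [21, 1]]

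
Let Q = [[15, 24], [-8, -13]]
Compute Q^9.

[[78735, 118104], [-39368, -59053]]

tr Q = 2 and det Q = -3, so the characteristic polynomial is λ² − (2)λ + (-3) with roots -1 and 3.
Eigenvectors give P = [[-3, -2], [2, 1]] with P⁻¹ = [[1, 2], [-2, -3]], and Q = P·diag(-1, 3)·P⁻¹.
Then Q^9 = P·diag(-1, 19683)·P⁻¹ = [[3, -39366], [-2, 19683]] · [[1, 2], [-2, -3]] = [[78735, 118104], [-39368, -59053]].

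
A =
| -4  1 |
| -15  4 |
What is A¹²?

A² = I (check: tr A = 0 and det A = -1), so A¹² = I since 12 is even.

[[1, 0], [0, 1]]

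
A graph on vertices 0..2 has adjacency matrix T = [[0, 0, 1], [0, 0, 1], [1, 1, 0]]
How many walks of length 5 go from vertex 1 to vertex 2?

The number of length-5 walks from vertex 1 to vertex 2 is entry (1,2) of T⁵, where T is the adjacency matrix.
T² = [[1, 1, 0], [1, 1, 0], [0, 0, 2]]
T³ = [[0, 0, 2], [0, 0, 2], [2, 2, 0]]
T⁴ = [[2, 2, 0], [2, 2, 0], [0, 0, 4]]
T⁵ = [[0, 0, 4], [0, 0, 4], [4, 4, 0]]

4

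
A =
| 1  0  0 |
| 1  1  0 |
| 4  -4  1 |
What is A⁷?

[[1, 0, 0], [7, 1, 0], [-56, -28, 1]]

A = I + N where N = [[0, 0, 0], [1, 0, 0], [4, -4, 0]] is strictly lower-triangular, so N³ = 0.
(I + N)⁷ = I + 7·N + 21·N² = [[1, 0, 0], [7, 1, 0], [-56, -28, 1]].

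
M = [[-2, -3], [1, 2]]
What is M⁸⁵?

[[-2, -3], [1, 2]]

M² = I (check: tr M = 0 and det M = -1), so M⁸⁵ = M since 85 is odd.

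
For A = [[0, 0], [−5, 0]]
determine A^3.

[[0, 0], [0, 0]]

A is strictly triangular, hence nilpotent: A^2 = 0, so A^3 = 0.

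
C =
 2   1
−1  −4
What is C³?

C² = [[3, −2], [2, 15]]
C³ = [[8, 11], [−11, −58]]

[[8, 11], [−11, −58]]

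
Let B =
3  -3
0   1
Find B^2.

[[9, -12], [0, 1]]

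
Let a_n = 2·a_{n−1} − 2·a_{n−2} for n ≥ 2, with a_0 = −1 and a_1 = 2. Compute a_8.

With companion matrix Q = [[2, −2], [1, 0]], [a_n, a_{n−1}]ᵀ = Q·[a_{n−1}, a_{n−2}]ᵀ, so [a_8, a_7]ᵀ = Q^7·[a_1, a_0]ᵀ.
Q^7 = [[0, 16], [−8, 16]], giving [a_8, a_7]ᵀ = [[−16], [−32]].

−16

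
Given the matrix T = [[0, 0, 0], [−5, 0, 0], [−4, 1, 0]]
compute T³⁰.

T is strictly triangular, hence nilpotent: T³ = 0, so T³⁰ = 0.

[[0, 0, 0], [0, 0, 0], [0, 0, 0]]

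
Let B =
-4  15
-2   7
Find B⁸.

tr B = 3 and det B = 2, so the characteristic polynomial is λ² − (3)λ + (2) with roots 2 and 1.
Eigenvectors give P = [[-5, -3], [-2, -1]] with P⁻¹ = [[1, -3], [-2, 5]], and B = P·diag(2, 1)·P⁻¹.
Then B⁸ = P·diag(256, 1)·P⁻¹ = [[-1280, -3], [-512, -1]] · [[1, -3], [-2, 5]] = [[-1274, 3825], [-510, 1531]].

[[-1274, 3825], [-510, 1531]]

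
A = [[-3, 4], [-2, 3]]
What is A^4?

[[1, 0], [0, 1]]

A² = I (check: tr A = 0 and det A = -1), so A^4 = I since 4 is even.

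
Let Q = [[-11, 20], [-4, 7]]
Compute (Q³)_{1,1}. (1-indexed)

tr Q = -4 and det Q = 3, so the characteristic polynomial is λ² − (-4)λ + (3) with roots -3 and -1.
Eigenvectors give P = [[-5, 2], [-2, 1]] with P⁻¹ = [[-1, 2], [-2, 5]], and Q = P·diag(-3, -1)·P⁻¹.
Then Q³ = P·diag(-27, -1)·P⁻¹ = [[135, -2], [54, -1]] · [[-1, 2], [-2, 5]] = [[-131, 260], [-52, 103]].

-131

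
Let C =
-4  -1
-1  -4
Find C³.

[[-76, -49], [-49, -76]]

C² = [[17, 8], [8, 17]]
C³ = [[-76, -49], [-49, -76]]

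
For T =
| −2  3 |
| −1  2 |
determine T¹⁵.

[[−2, 3], [−1, 2]]

T² = I (check: tr T = 0 and det T = −1), so T¹⁵ = T since 15 is odd.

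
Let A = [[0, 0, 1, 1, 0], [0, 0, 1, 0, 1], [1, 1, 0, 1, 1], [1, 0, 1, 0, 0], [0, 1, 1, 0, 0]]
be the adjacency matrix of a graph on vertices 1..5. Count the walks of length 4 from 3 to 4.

The number of length-4 walks from vertex 3 to vertex 4 is entry (3,4) of A⁴, where A is the adjacency matrix.
A² = [[2, 1, 1, 1, 1], [1, 2, 1, 1, 1], [1, 1, 4, 1, 1], [1, 1, 1, 2, 1], [1, 1, 1, 1, 2]]
A³ = [[2, 2, 5, 3, 2], [2, 2, 5, 2, 3], [5, 5, 4, 5, 5], [3, 2, 5, 2, 2], [2, 3, 5, 2, 2]]
A⁴ = [[8, 7, 9, 7, 7], [7, 8, 9, 7, 7], [9, 9, 20, 9, 9], [7, 7, 9, 8, 7], [7, 7, 9, 7, 8]]

9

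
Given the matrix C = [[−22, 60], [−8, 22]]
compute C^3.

[[−88, 240], [−32, 88]]

tr C = 0 and det C = −4, so the characteristic polynomial is λ² − (0)λ + (−4) with roots 2 and −2.
Eigenvectors give P = [[−5, 3], [−2, 1]] with P⁻¹ = [[1, −3], [2, −5]], and C = P·diag(2, −2)·P⁻¹.
Then C^3 = P·diag(8, −8)·P⁻¹ = [[−40, −24], [−16, −8]] · [[1, −3], [2, −5]] = [[−88, 240], [−32, 88]].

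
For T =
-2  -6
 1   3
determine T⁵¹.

T² = T (a projection; rank 1, trace 1), so T⁵¹ = T.

[[-2, -6], [1, 3]]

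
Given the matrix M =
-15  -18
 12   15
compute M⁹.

tr M = 0 and det M = -9, so the characteristic polynomial is λ² − (0)λ + (-9) with roots -3 and 3.
Eigenvectors give P = [[3, -1], [-2, 1]] with P⁻¹ = [[1, 1], [2, 3]], and M = P·diag(-3, 3)·P⁻¹.
Then M⁹ = P·diag(-19683, 19683)·P⁻¹ = [[-59049, -19683], [39366, 19683]] · [[1, 1], [2, 3]] = [[-98415, -118098], [78732, 98415]].

[[-98415, -118098], [78732, 98415]]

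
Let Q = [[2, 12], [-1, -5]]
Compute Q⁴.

tr Q = -3 and det Q = 2, so the characteristic polynomial is λ² − (-3)λ + (2) with roots -1 and -2.
Eigenvectors give P = [[-4, 3], [1, -1]] with P⁻¹ = [[-1, -3], [-1, -4]], and Q = P·diag(-1, -2)·P⁻¹.
Then Q⁴ = P·diag(1, 16)·P⁻¹ = [[-4, 48], [1, -16]] · [[-1, -3], [-1, -4]] = [[-44, -180], [15, 61]].

[[-44, -180], [15, 61]]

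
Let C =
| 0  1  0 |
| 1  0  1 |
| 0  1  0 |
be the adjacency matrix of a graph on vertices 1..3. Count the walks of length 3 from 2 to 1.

The number of length-3 walks from vertex 2 to vertex 1 is entry (2,1) of C³, where C is the adjacency matrix.
C² = [[1, 0, 1], [0, 2, 0], [1, 0, 1]]
C³ = [[0, 2, 0], [2, 0, 2], [0, 2, 0]]

2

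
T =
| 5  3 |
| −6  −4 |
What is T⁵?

tr T = 1 and det T = −2, so the characteristic polynomial is λ² − (1)λ + (−2) with roots −1 and 2.
Eigenvectors give P = [[1, −1], [−2, 1]] with P⁻¹ = [[−1, −1], [−2, −1]], and T = P·diag(−1, 2)·P⁻¹.
Then T⁵ = P·diag(−1, 32)·P⁻¹ = [[−1, −32], [2, 32]] · [[−1, −1], [−2, −1]] = [[65, 33], [−66, −34]].

[[65, 33], [−66, −34]]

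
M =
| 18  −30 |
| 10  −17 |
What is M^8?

[[25476, −37830], [12610, −18659]]

tr M = 1 and det M = −6, so the characteristic polynomial is λ² − (1)λ + (−6) with roots −2 and 3.
Eigenvectors give P = [[−3, 2], [−2, 1]] with P⁻¹ = [[1, −2], [2, −3]], and M = P·diag(−2, 3)·P⁻¹.
Then M^8 = P·diag(256, 6561)·P⁻¹ = [[−768, 13122], [−512, 6561]] · [[1, −2], [2, −3]] = [[25476, −37830], [12610, −18659]].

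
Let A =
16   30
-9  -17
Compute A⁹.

[[2566, 5130], [-1539, -3077]]

tr A = -1 and det A = -2, so the characteristic polynomial is λ² − (-1)λ + (-2) with roots 1 and -2.
Eigenvectors give P = [[-2, -5], [1, 3]] with P⁻¹ = [[-3, -5], [1, 2]], and A = P·diag(1, -2)·P⁻¹.
Then A⁹ = P·diag(1, -512)·P⁻¹ = [[-2, 2560], [1, -1536]] · [[-3, -5], [1, 2]] = [[2566, 5130], [-1539, -3077]].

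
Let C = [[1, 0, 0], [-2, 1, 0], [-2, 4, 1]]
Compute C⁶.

[[1, 0, 0], [-12, 1, 0], [-132, 24, 1]]

C = I + N where N = [[0, 0, 0], [-2, 0, 0], [-2, 4, 0]] is strictly lower-triangular, so N³ = 0.
(I + N)⁶ = I + 6·N + 15·N² = [[1, 0, 0], [-12, 1, 0], [-132, 24, 1]].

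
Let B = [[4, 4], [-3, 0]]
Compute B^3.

B^2 = [[4, 16], [-12, -12]]
B^3 = [[-32, 16], [-12, -48]]

[[-32, 16], [-12, -48]]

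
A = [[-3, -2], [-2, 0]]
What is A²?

[[13, 6], [6, 4]]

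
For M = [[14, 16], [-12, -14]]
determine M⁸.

tr M = 0 and det M = -4, so the characteristic polynomial is λ² − (0)λ + (-4) with roots -2 and 2.
Eigenvectors give P = [[1, 4], [-1, -3]] with P⁻¹ = [[-3, -4], [1, 1]], and M = P·diag(-2, 2)·P⁻¹.
Then M⁸ = P·diag(256, 256)·P⁻¹ = [[256, 1024], [-256, -768]] · [[-3, -4], [1, 1]] = [[256, 0], [0, 256]].

[[256, 0], [0, 256]]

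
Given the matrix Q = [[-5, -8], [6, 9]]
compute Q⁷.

tr Q = 4 and det Q = 3, so the characteristic polynomial is λ² − (4)λ + (3) with roots 1 and 3.
Eigenvectors give P = [[4, -1], [-3, 1]] with P⁻¹ = [[1, 1], [3, 4]], and Q = P·diag(1, 3)·P⁻¹.
Then Q⁷ = P·diag(1, 2187)·P⁻¹ = [[4, -2187], [-3, 2187]] · [[1, 1], [3, 4]] = [[-6557, -8744], [6558, 8745]].

[[-6557, -8744], [6558, 8745]]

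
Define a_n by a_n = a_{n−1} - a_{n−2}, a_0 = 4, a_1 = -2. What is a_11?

6

With companion matrix Q = [[1, -1], [1, 0]], [a_n, a_{n−1}]ᵀ = Q·[a_{n−1}, a_{n−2}]ᵀ, so [a_11, a_10]ᵀ = Q¹⁰·[a_1, a_0]ᵀ.
Q¹⁰ = [[-1, 1], [-1, 0]], giving [a_11, a_10]ᵀ = [[6], [2]].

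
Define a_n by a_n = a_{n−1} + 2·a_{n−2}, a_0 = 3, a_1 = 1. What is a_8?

With companion matrix B = [[1, 2], [1, 0]], [a_n, a_{n−1}]ᵀ = B·[a_{n−1}, a_{n−2}]ᵀ, so [a_8, a_7]ᵀ = B⁷·[a_1, a_0]ᵀ.
B⁷ = [[85, 86], [43, 42]], giving [a_8, a_7]ᵀ = [[343], [169]].

343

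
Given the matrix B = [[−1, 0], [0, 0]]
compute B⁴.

[[1, 0], [0, 0]]

B² = [[1, 0], [0, 0]]
B³ = [[−1, 0], [0, 0]]
B⁴ = [[1, 0], [0, 0]]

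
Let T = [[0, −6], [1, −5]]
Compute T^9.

tr T = −5 and det T = 6, so the characteristic polynomial is λ² − (−5)λ + (6) with roots −2 and −3.
Eigenvectors give P = [[3, 2], [1, 1]] with P⁻¹ = [[1, −2], [−1, 3]], and T = P·diag(−2, −3)·P⁻¹.
Then T^9 = P·diag(−512, −19683)·P⁻¹ = [[−1536, −39366], [−512, −19683]] · [[1, −2], [−1, 3]] = [[37830, −115026], [19171, −58025]].

[[37830, −115026], [19171, −58025]]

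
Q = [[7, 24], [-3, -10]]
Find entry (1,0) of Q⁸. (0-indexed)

tr Q = -3 and det Q = 2, so the characteristic polynomial is λ² − (-3)λ + (2) with roots -1 and -2.
Eigenvectors give P = [[-3, 8], [1, -3]] with P⁻¹ = [[-3, -8], [-1, -3]], and Q = P·diag(-1, -2)·P⁻¹.
Then Q⁸ = P·diag(1, 256)·P⁻¹ = [[-3, 2048], [1, -768]] · [[-3, -8], [-1, -3]] = [[-2039, -6120], [765, 2296]].

765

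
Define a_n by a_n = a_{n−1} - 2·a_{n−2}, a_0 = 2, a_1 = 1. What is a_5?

With companion matrix Q = [[1, -2], [1, 0]], [a_n, a_{n−1}]ᵀ = Q·[a_{n−1}, a_{n−2}]ᵀ, so [a_5, a_4]ᵀ = Q⁴·[a_1, a_0]ᵀ.
Q⁴ = [[-1, 6], [-3, 2]], giving [a_5, a_4]ᵀ = [[11], [1]].

11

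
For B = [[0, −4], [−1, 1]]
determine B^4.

B^2 = [[4, −4], [−1, 5]]
B^3 = [[4, −20], [−5, 9]]
B^4 = [[20, −36], [−9, 29]]

[[20, −36], [−9, 29]]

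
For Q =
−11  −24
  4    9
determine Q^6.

tr Q = −2 and det Q = −3, so the characteristic polynomial is λ² − (−2)λ + (−3) with roots −3 and 1.
Eigenvectors give P = [[3, −2], [−1, 1]] with P⁻¹ = [[1, 2], [1, 3]], and Q = P·diag(−3, 1)·P⁻¹.
Then Q^6 = P·diag(729, 1)·P⁻¹ = [[2187, −2], [−729, 1]] · [[1, 2], [1, 3]] = [[2185, 4368], [−728, −1455]].

[[2185, 4368], [−728, −1455]]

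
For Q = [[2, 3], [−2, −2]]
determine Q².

[[−2, 0], [0, −2]]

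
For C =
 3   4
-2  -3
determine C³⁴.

[[1, 0], [0, 1]]

C² = I (check: tr C = 0 and det C = -1), so C³⁴ = I since 34 is even.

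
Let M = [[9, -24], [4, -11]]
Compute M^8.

tr M = -2 and det M = -3, so the characteristic polynomial is λ² − (-2)λ + (-3) with roots -3 and 1.
Eigenvectors give P = [[2, -3], [1, -1]] with P⁻¹ = [[-1, 3], [-1, 2]], and M = P·diag(-3, 1)·P⁻¹.
Then M^8 = P·diag(6561, 1)·P⁻¹ = [[13122, -3], [6561, -1]] · [[-1, 3], [-1, 2]] = [[-13119, 39360], [-6560, 19681]].

[[-13119, 39360], [-6560, 19681]]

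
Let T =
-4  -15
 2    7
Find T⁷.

[[-634, -1905], [254, 763]]

tr T = 3 and det T = 2, so the characteristic polynomial is λ² − (3)λ + (2) with roots 1 and 2.
Eigenvectors give P = [[-3, -5], [1, 2]] with P⁻¹ = [[-2, -5], [1, 3]], and T = P·diag(1, 2)·P⁻¹.
Then T⁷ = P·diag(1, 128)·P⁻¹ = [[-3, -640], [1, 256]] · [[-2, -5], [1, 3]] = [[-634, -1905], [254, 763]].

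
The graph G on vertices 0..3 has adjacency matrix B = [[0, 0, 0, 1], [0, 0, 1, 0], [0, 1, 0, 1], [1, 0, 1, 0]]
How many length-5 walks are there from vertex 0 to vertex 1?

3

The number of length-5 walks from vertex 0 to vertex 1 is entry (0,1) of B⁵, where B is the adjacency matrix.
B² = [[1, 0, 1, 0], [0, 1, 0, 1], [1, 0, 2, 0], [0, 1, 0, 2]]
B³ = [[0, 1, 0, 2], [1, 0, 2, 0], [0, 2, 0, 3], [2, 0, 3, 0]]
B⁴ = [[2, 0, 3, 0], [0, 2, 0, 3], [3, 0, 5, 0], [0, 3, 0, 5]]
B⁵ = [[0, 3, 0, 5], [3, 0, 5, 0], [0, 5, 0, 8], [5, 0, 8, 0]]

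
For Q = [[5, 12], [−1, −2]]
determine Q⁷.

[[509, 1524], [−127, −380]]

tr Q = 3 and det Q = 2, so the characteristic polynomial is λ² − (3)λ + (2) with roots 2 and 1.
Eigenvectors give P = [[4, −3], [−1, 1]] with P⁻¹ = [[1, 3], [1, 4]], and Q = P·diag(2, 1)·P⁻¹.
Then Q⁷ = P·diag(128, 1)·P⁻¹ = [[512, −3], [−128, 1]] · [[1, 3], [1, 4]] = [[509, 1524], [−127, −380]].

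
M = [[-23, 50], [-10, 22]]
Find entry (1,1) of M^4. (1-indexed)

tr M = -1 and det M = -6, so the characteristic polynomial is λ² − (-1)λ + (-6) with roots -3 and 2.
Eigenvectors give P = [[5, 2], [2, 1]] with P⁻¹ = [[1, -2], [-2, 5]], and M = P·diag(-3, 2)·P⁻¹.
Then M^4 = P·diag(81, 16)·P⁻¹ = [[405, 32], [162, 16]] · [[1, -2], [-2, 5]] = [[341, -650], [130, -244]].

341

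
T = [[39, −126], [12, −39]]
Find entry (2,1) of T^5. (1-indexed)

972

tr T = 0 and det T = −9, so the characteristic polynomial is λ² − (0)λ + (−9) with roots 3 and −3.
Eigenvectors give P = [[7, 3], [2, 1]] with P⁻¹ = [[1, −3], [−2, 7]], and T = P·diag(3, −3)·P⁻¹.
Then T^5 = P·diag(243, −243)·P⁻¹ = [[1701, −729], [486, −243]] · [[1, −3], [−2, 7]] = [[3159, −10206], [972, −3159]].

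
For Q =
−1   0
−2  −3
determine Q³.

tr Q = −4 and det Q = 3, so the characteristic polynomial is λ² − (−4)λ + (3) with roots −1 and −3.
Eigenvectors give P = [[−1, 0], [1, 1]] with P⁻¹ = [[−1, 0], [1, 1]], and Q = P·diag(−1, −3)·P⁻¹.
Then Q³ = P·diag(−1, −27)·P⁻¹ = [[1, 0], [−1, −27]] · [[−1, 0], [1, 1]] = [[−1, 0], [−26, −27]].

[[−1, 0], [−26, −27]]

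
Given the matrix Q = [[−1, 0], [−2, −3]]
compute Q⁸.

tr Q = −4 and det Q = 3, so the characteristic polynomial is λ² − (−4)λ + (3) with roots −3 and −1.
Eigenvectors give P = [[0, 1], [−1, −1]] with P⁻¹ = [[−1, −1], [1, 0]], and Q = P·diag(−3, −1)·P⁻¹.
Then Q⁸ = P·diag(6561, 1)·P⁻¹ = [[0, 1], [−6561, −1]] · [[−1, −1], [1, 0]] = [[1, 0], [6560, 6561]].

[[1, 0], [6560, 6561]]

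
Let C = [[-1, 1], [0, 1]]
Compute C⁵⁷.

[[-1, 1], [0, 1]]

C² = I (check: tr C = 0 and det C = -1), so C⁵⁷ = C since 57 is odd.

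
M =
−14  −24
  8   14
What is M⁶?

[[64, 0], [0, 64]]

tr M = 0 and det M = −4, so the characteristic polynomial is λ² − (0)λ + (−4) with roots 2 and −2.
Eigenvectors give P = [[3, 2], [−2, −1]] with P⁻¹ = [[−1, −2], [2, 3]], and M = P·diag(2, −2)·P⁻¹.
Then M⁶ = P·diag(64, 64)·P⁻¹ = [[192, 128], [−128, −64]] · [[−1, −2], [2, 3]] = [[64, 0], [0, 64]].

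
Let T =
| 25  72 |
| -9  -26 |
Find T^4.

tr T = -1 and det T = -2, so the characteristic polynomial is λ² − (-1)λ + (-2) with roots -2 and 1.
Eigenvectors give P = [[-8, -3], [3, 1]] with P⁻¹ = [[1, 3], [-3, -8]], and T = P·diag(-2, 1)·P⁻¹.
Then T^4 = P·diag(16, 1)·P⁻¹ = [[-128, -3], [48, 1]] · [[1, 3], [-3, -8]] = [[-119, -360], [45, 136]].

[[-119, -360], [45, 136]]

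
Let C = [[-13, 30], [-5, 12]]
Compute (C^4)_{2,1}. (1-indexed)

tr C = -1 and det C = -6, so the characteristic polynomial is λ² − (-1)λ + (-6) with roots 2 and -3.
Eigenvectors give P = [[-2, 3], [-1, 1]] with P⁻¹ = [[1, -3], [1, -2]], and C = P·diag(2, -3)·P⁻¹.
Then C^4 = P·diag(16, 81)·P⁻¹ = [[-32, 243], [-16, 81]] · [[1, -3], [1, -2]] = [[211, -390], [65, -114]].

65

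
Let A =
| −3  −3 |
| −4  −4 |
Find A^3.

A^2 = [[21, 21], [28, 28]]
A^3 = [[−147, −147], [−196, −196]]

[[−147, −147], [−196, −196]]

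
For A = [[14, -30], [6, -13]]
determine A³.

tr A = 1 and det A = -2, so the characteristic polynomial is λ² − (1)λ + (-2) with roots 2 and -1.
Eigenvectors give P = [[5, 2], [2, 1]] with P⁻¹ = [[1, -2], [-2, 5]], and A = P·diag(2, -1)·P⁻¹.
Then A³ = P·diag(8, -1)·P⁻¹ = [[40, -2], [16, -1]] · [[1, -2], [-2, 5]] = [[44, -90], [18, -37]].

[[44, -90], [18, -37]]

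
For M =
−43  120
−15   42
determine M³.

[[−307, 840], [−105, 288]]

tr M = −1 and det M = −6, so the characteristic polynomial is λ² − (−1)λ + (−6) with roots 2 and −3.
Eigenvectors give P = [[8, −3], [3, −1]] with P⁻¹ = [[−1, 3], [−3, 8]], and M = P·diag(2, −3)·P⁻¹.
Then M³ = P·diag(8, −27)·P⁻¹ = [[64, 81], [24, 27]] · [[−1, 3], [−3, 8]] = [[−307, 840], [−105, 288]].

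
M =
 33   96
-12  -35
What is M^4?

[[-639, -1920], [240, 721]]

tr M = -2 and det M = -3, so the characteristic polynomial is λ² − (-2)λ + (-3) with roots -3 and 1.
Eigenvectors give P = [[-8, -3], [3, 1]] with P⁻¹ = [[1, 3], [-3, -8]], and M = P·diag(-3, 1)·P⁻¹.
Then M^4 = P·diag(81, 1)·P⁻¹ = [[-648, -3], [243, 1]] · [[1, 3], [-3, -8]] = [[-639, -1920], [240, 721]].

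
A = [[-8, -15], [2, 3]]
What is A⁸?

tr A = -5 and det A = 6, so the characteristic polynomial is λ² − (-5)λ + (6) with roots -2 and -3.
Eigenvectors give P = [[5, 3], [-2, -1]] with P⁻¹ = [[-1, -3], [2, 5]], and A = P·diag(-2, -3)·P⁻¹.
Then A⁸ = P·diag(256, 6561)·P⁻¹ = [[1280, 19683], [-512, -6561]] · [[-1, -3], [2, 5]] = [[38086, 94575], [-12610, -31269]].

[[38086, 94575], [-12610, -31269]]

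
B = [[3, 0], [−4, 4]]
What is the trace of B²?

25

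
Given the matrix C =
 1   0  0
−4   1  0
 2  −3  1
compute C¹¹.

[[1, 0, 0], [−44, 1, 0], [682, −33, 1]]

C = I + N where N = [[0, 0, 0], [−4, 0, 0], [2, −3, 0]] is strictly lower-triangular, so N³ = 0.
(I + N)¹¹ = I + 11·N + 55·N² = [[1, 0, 0], [−44, 1, 0], [682, −33, 1]].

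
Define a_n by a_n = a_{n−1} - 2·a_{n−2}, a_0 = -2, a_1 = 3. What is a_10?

-101

With companion matrix M = [[1, -2], [1, 0]], [a_n, a_{n−1}]ᵀ = M·[a_{n−1}, a_{n−2}]ᵀ, so [a_10, a_9]ᵀ = M^9·[a_1, a_0]ᵀ.
M^9 = [[-11, 34], [-17, 6]], giving [a_10, a_9]ᵀ = [[-101], [-63]].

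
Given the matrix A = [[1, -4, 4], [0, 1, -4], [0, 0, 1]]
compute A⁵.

[[1, -20, 180], [0, 1, -20], [0, 0, 1]]

A = I + N where N = [[0, -4, 4], [0, 0, -4], [0, 0, 0]] is strictly upper-triangular, so N³ = 0.
(I + N)⁵ = I + 5·N + 10·N² = [[1, -20, 180], [0, 1, -20], [0, 0, 1]].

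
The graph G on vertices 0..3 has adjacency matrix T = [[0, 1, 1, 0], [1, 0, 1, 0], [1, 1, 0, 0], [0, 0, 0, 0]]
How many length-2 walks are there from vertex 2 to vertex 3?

0

The number of length-2 walks from vertex 2 to vertex 3 is entry (2,3) of T^2, where T is the adjacency matrix.
T^2 = [[2, 1, 1, 0], [1, 2, 1, 0], [1, 1, 2, 0], [0, 0, 0, 0]]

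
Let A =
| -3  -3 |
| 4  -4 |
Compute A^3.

[[93, -75], [100, 68]]

A^2 = [[-3, 21], [-28, 4]]
A^3 = [[93, -75], [100, 68]]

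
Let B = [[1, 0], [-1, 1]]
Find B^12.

B = I + N where N = [[0, 0], [-1, 0]] is strictly lower-triangular, so N^2 = 0.
(I + N)^12 = I + 12·N = [[1, 0], [-12, 1]].

[[1, 0], [-12, 1]]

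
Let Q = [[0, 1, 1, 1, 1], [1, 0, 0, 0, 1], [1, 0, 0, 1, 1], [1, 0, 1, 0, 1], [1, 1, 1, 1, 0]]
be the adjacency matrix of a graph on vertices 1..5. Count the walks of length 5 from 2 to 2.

34

The number of length-5 walks from vertex 2 to vertex 2 is entry (2,2) of Q⁵, where Q is the adjacency matrix.
Q² = [[4, 1, 2, 2, 3], [1, 2, 2, 2, 1], [2, 2, 3, 2, 2], [2, 2, 2, 3, 2], [3, 1, 2, 2, 4]]
Q³ = [[8, 7, 9, 9, 9], [7, 2, 4, 4, 7], [9, 4, 6, 7, 9], [9, 4, 7, 6, 9], [9, 7, 9, 9, 8]]
Q⁴ = [[34, 17, 26, 26, 33], [17, 14, 18, 18, 17], [26, 18, 25, 24, 26], [26, 18, 24, 25, 26], [33, 17, 26, 26, 34]]
Q⁵ = [[102, 67, 93, 93, 103], [67, 34, 52, 52, 67], [93, 52, 76, 77, 93], [93, 52, 77, 76, 93], [103, 67, 93, 93, 102]]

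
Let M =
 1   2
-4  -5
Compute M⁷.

[[2185, 2186], [-4372, -4373]]

tr M = -4 and det M = 3, so the characteristic polynomial is λ² − (-4)λ + (3) with roots -3 and -1.
Eigenvectors give P = [[-1, -1], [2, 1]] with P⁻¹ = [[1, 1], [-2, -1]], and M = P·diag(-3, -1)·P⁻¹.
Then M⁷ = P·diag(-2187, -1)·P⁻¹ = [[2187, 1], [-4374, -1]] · [[1, 1], [-2, -1]] = [[2185, 2186], [-4372, -4373]].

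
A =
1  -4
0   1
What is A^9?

A = I + N where N = [[0, -4], [0, 0]] is strictly upper-triangular, so N^2 = 0.
(I + N)^9 = I + 9·N = [[1, -36], [0, 1]].

[[1, -36], [0, 1]]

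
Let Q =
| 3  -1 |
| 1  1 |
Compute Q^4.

[[48, -32], [32, -16]]

Q^2 = [[8, -4], [4, 0]]
Q^3 = [[20, -12], [12, -4]]
Q^4 = [[48, -32], [32, -16]]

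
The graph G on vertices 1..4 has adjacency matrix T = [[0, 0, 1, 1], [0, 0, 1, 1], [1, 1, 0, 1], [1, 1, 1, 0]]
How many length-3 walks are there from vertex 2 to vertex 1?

The number of length-3 walks from vertex 2 to vertex 1 is entry (2,1) of T³, where T is the adjacency matrix.
T² = [[2, 2, 1, 1], [2, 2, 1, 1], [1, 1, 3, 2], [1, 1, 2, 3]]
T³ = [[2, 2, 5, 5], [2, 2, 5, 5], [5, 5, 4, 5], [5, 5, 5, 4]]

2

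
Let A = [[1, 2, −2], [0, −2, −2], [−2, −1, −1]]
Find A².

[[5, 0, −4], [4, 6, 6], [0, −1, 7]]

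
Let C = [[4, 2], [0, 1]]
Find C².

[[16, 10], [0, 1]]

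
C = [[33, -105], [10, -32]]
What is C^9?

[[140853, -424095], [40390, -121682]]

tr C = 1 and det C = -6, so the characteristic polynomial is λ² − (1)λ + (-6) with roots 3 and -2.
Eigenvectors give P = [[-7, -3], [-2, -1]] with P⁻¹ = [[-1, 3], [2, -7]], and C = P·diag(3, -2)·P⁻¹.
Then C^9 = P·diag(19683, -512)·P⁻¹ = [[-137781, 1536], [-39366, 512]] · [[-1, 3], [2, -7]] = [[140853, -424095], [40390, -121682]].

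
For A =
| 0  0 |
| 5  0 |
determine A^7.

A is strictly triangular, hence nilpotent: A^2 = 0, so A^7 = 0.

[[0, 0], [0, 0]]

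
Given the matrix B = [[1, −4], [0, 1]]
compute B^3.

B = I + N where N = [[0, −4], [0, 0]] is strictly upper-triangular, so N^2 = 0.
(I + N)^3 = I + 3·N = [[1, −12], [0, 1]].

[[1, −12], [0, 1]]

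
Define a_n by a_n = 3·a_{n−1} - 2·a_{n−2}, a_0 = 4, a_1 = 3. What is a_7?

-123

With companion matrix M = [[3, -2], [1, 0]], [a_n, a_{n−1}]ᵀ = M·[a_{n−1}, a_{n−2}]ᵀ, so [a_7, a_6]ᵀ = M^6·[a_1, a_0]ᵀ.
M^6 = [[127, -126], [63, -62]], giving [a_7, a_6]ᵀ = [[-123], [-59]].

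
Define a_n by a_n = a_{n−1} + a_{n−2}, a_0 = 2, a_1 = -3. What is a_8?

With companion matrix C = [[1, 1], [1, 0]], [a_n, a_{n−1}]ᵀ = C·[a_{n−1}, a_{n−2}]ᵀ, so [a_8, a_7]ᵀ = C⁷·[a_1, a_0]ᵀ.
C⁷ = [[21, 13], [13, 8]], giving [a_8, a_7]ᵀ = [[-37], [-23]].

-37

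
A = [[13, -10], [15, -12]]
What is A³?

[[97, -70], [105, -78]]

tr A = 1 and det A = -6, so the characteristic polynomial is λ² − (1)λ + (-6) with roots -2 and 3.
Eigenvectors give P = [[2, 1], [3, 1]] with P⁻¹ = [[-1, 1], [3, -2]], and A = P·diag(-2, 3)·P⁻¹.
Then A³ = P·diag(-8, 27)·P⁻¹ = [[-16, 27], [-24, 27]] · [[-1, 1], [3, -2]] = [[97, -70], [105, -78]].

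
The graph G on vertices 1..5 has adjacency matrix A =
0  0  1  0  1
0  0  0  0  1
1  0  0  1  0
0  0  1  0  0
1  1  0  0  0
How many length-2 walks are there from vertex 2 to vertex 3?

0

The number of length-2 walks from vertex 2 to vertex 3 is entry (2,3) of A², where A is the adjacency matrix.
A² = [[2, 1, 0, 1, 0], [1, 1, 0, 0, 0], [0, 0, 2, 0, 1], [1, 0, 0, 1, 0], [0, 0, 1, 0, 2]]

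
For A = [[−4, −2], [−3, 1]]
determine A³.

A² = [[22, 6], [9, 7]]
A³ = [[−106, −38], [−57, −11]]

[[−106, −38], [−57, −11]]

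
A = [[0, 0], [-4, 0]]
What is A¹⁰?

A is strictly triangular, hence nilpotent: A² = 0, so A¹⁰ = 0.

[[0, 0], [0, 0]]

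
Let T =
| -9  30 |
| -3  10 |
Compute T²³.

[[-9, 30], [-3, 10]]

T² = T (a projection; rank 1, trace 1), so T²³ = T.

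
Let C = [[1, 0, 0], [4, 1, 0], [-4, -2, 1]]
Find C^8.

C = I + N where N = [[0, 0, 0], [4, 0, 0], [-4, -2, 0]] is strictly lower-triangular, so N^3 = 0.
(I + N)^8 = I + 8·N + 28·N^2 = [[1, 0, 0], [32, 1, 0], [-256, -16, 1]].

[[1, 0, 0], [32, 1, 0], [-256, -16, 1]]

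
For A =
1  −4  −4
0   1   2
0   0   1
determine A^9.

A = I + N where N = [[0, −4, −4], [0, 0, 2], [0, 0, 0]] is strictly upper-triangular, so N^3 = 0.
(I + N)^9 = I + 9·N + 36·N^2 = [[1, −36, −324], [0, 1, 18], [0, 0, 1]].

[[1, −36, −324], [0, 1, 18], [0, 0, 1]]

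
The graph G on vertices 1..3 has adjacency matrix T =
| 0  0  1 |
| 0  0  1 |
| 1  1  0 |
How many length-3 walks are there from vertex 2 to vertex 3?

2

The number of length-3 walks from vertex 2 to vertex 3 is entry (2,3) of T³, where T is the adjacency matrix.
T² = [[1, 1, 0], [1, 1, 0], [0, 0, 2]]
T³ = [[0, 0, 2], [0, 0, 2], [2, 2, 0]]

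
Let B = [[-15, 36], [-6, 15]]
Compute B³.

tr B = 0 and det B = -9, so the characteristic polynomial is λ² − (0)λ + (-9) with roots 3 and -3.
Eigenvectors give P = [[2, 3], [1, 1]] with P⁻¹ = [[-1, 3], [1, -2]], and B = P·diag(3, -3)·P⁻¹.
Then B³ = P·diag(27, -27)·P⁻¹ = [[54, -81], [27, -27]] · [[-1, 3], [1, -2]] = [[-135, 324], [-54, 135]].

[[-135, 324], [-54, 135]]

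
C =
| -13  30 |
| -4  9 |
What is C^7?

tr C = -4 and det C = 3, so the characteristic polynomial is λ² − (-4)λ + (3) with roots -1 and -3.
Eigenvectors give P = [[-5, 3], [-2, 1]] with P⁻¹ = [[1, -3], [2, -5]], and C = P·diag(-1, -3)·P⁻¹.
Then C^7 = P·diag(-1, -2187)·P⁻¹ = [[5, -6561], [2, -2187]] · [[1, -3], [2, -5]] = [[-13117, 32790], [-4372, 10929]].

[[-13117, 32790], [-4372, 10929]]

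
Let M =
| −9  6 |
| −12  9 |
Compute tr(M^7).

tr M = 0 and det M = −9, so the characteristic polynomial is λ² − (0)λ + (−9) with roots 3 and −3.
Eigenvectors give P = [[1, −1], [2, −1]] with P⁻¹ = [[−1, 1], [−2, 1]], and M = P·diag(3, −3)·P⁻¹.
Then M^7 = P·diag(2187, −2187)·P⁻¹ = [[2187, 2187], [4374, 2187]] · [[−1, 1], [−2, 1]] = [[−6561, 4374], [−8748, 6561]].

0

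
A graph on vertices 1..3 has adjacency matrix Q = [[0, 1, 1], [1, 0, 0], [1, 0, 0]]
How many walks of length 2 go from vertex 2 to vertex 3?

1

The number of length-2 walks from vertex 2 to vertex 3 is entry (2,3) of Q², where Q is the adjacency matrix.
Q² = [[2, 0, 0], [0, 1, 1], [0, 1, 1]]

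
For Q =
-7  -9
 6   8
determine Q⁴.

[[-29, -45], [30, 46]]

tr Q = 1 and det Q = -2, so the characteristic polynomial is λ² − (1)λ + (-2) with roots -1 and 2.
Eigenvectors give P = [[3, -1], [-2, 1]] with P⁻¹ = [[1, 1], [2, 3]], and Q = P·diag(-1, 2)·P⁻¹.
Then Q⁴ = P·diag(1, 16)·P⁻¹ = [[3, -16], [-2, 16]] · [[1, 1], [2, 3]] = [[-29, -45], [30, 46]].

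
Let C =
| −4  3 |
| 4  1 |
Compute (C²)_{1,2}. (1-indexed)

−9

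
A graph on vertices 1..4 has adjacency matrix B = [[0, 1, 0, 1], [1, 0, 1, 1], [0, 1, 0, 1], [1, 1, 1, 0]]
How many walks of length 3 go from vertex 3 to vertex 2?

The number of length-3 walks from vertex 3 to vertex 2 is entry (3,2) of B^3, where B is the adjacency matrix.
B^2 = [[2, 1, 2, 1], [1, 3, 1, 2], [2, 1, 2, 1], [1, 2, 1, 3]]
B^3 = [[2, 5, 2, 5], [5, 4, 5, 5], [2, 5, 2, 5], [5, 5, 5, 4]]

5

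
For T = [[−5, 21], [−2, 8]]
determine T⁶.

tr T = 3 and det T = 2, so the characteristic polynomial is λ² − (3)λ + (2) with roots 1 and 2.
Eigenvectors give P = [[7, 3], [2, 1]] with P⁻¹ = [[1, −3], [−2, 7]], and T = P·diag(1, 2)·P⁻¹.
Then T⁶ = P·diag(1, 64)·P⁻¹ = [[7, 192], [2, 64]] · [[1, −3], [−2, 7]] = [[−377, 1323], [−126, 442]].

[[−377, 1323], [−126, 442]]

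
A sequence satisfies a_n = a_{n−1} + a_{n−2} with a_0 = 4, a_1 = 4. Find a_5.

32

With companion matrix Q = [[1, 1], [1, 0]], [a_n, a_{n−1}]ᵀ = Q·[a_{n−1}, a_{n−2}]ᵀ, so [a_5, a_4]ᵀ = Q^4·[a_1, a_0]ᵀ.
Q^4 = [[5, 3], [3, 2]], giving [a_5, a_4]ᵀ = [[32], [20]].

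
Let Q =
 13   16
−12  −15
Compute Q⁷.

tr Q = −2 and det Q = −3, so the characteristic polynomial is λ² − (−2)λ + (−3) with roots 1 and −3.
Eigenvectors give P = [[4, −1], [−3, 1]] with P⁻¹ = [[1, 1], [3, 4]], and Q = P·diag(1, −3)·P⁻¹.
Then Q⁷ = P·diag(1, −2187)·P⁻¹ = [[4, 2187], [−3, −2187]] · [[1, 1], [3, 4]] = [[6565, 8752], [−6564, −8751]].

[[6565, 8752], [−6564, −8751]]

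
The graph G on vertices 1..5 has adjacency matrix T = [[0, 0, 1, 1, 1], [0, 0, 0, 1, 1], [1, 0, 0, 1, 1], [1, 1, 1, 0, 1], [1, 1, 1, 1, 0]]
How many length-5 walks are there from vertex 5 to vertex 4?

The number of length-5 walks from vertex 5 to vertex 4 is entry (5,4) of T⁵, where T is the adjacency matrix.
T² = [[3, 2, 2, 2, 2], [2, 2, 2, 1, 1], [2, 2, 3, 2, 2], [2, 1, 2, 4, 3], [2, 1, 2, 3, 4]]
T³ = [[6, 4, 7, 9, 9], [4, 2, 4, 7, 7], [7, 4, 6, 9, 9], [9, 7, 9, 8, 9], [9, 7, 9, 9, 8]]
T⁴ = [[25, 18, 24, 26, 26], [18, 14, 18, 17, 17], [24, 18, 25, 26, 26], [26, 17, 26, 34, 33], [26, 17, 26, 33, 34]]
T⁵ = [[76, 52, 77, 93, 93], [52, 34, 52, 67, 67], [77, 52, 76, 93, 93], [93, 67, 93, 102, 103], [93, 67, 93, 103, 102]]

103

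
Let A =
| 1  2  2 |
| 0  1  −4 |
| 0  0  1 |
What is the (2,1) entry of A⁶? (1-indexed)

A = I + N where N = [[0, 2, 2], [0, 0, −4], [0, 0, 0]] is strictly upper-triangular, so N³ = 0.
(I + N)⁶ = I + 6·N + 15·N² = [[1, 12, −108], [0, 1, −24], [0, 0, 1]].

0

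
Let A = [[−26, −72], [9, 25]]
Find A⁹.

[[−4616, −12312], [1539, 4105]]

tr A = −1 and det A = −2, so the characteristic polynomial is λ² − (−1)λ + (−2) with roots 1 and −2.
Eigenvectors give P = [[−8, −3], [3, 1]] with P⁻¹ = [[1, 3], [−3, −8]], and A = P·diag(1, −2)·P⁻¹.
Then A⁹ = P·diag(1, −512)·P⁻¹ = [[−8, 1536], [3, −512]] · [[1, 3], [−3, −8]] = [[−4616, −12312], [1539, 4105]].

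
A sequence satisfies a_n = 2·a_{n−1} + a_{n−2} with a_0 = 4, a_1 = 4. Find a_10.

13452

With companion matrix M = [[2, 1], [1, 0]], [a_n, a_{n−1}]ᵀ = M·[a_{n−1}, a_{n−2}]ᵀ, so [a_10, a_9]ᵀ = M^9·[a_1, a_0]ᵀ.
M^9 = [[2378, 985], [985, 408]], giving [a_10, a_9]ᵀ = [[13452], [5572]].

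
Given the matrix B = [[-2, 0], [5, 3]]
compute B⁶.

tr B = 1 and det B = -6, so the characteristic polynomial is λ² − (1)λ + (-6) with roots 3 and -2.
Eigenvectors give P = [[0, -1], [-1, 1]] with P⁻¹ = [[-1, -1], [-1, 0]], and B = P·diag(3, -2)·P⁻¹.
Then B⁶ = P·diag(729, 64)·P⁻¹ = [[0, -64], [-729, 64]] · [[-1, -1], [-1, 0]] = [[64, 0], [665, 729]].

[[64, 0], [665, 729]]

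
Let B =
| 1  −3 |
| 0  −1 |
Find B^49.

[[1, −3], [0, −1]]

B² = I (check: tr B = 0 and det B = −1), so B^49 = B since 49 is odd.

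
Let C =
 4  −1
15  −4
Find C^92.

[[1, 0], [0, 1]]

C² = I (check: tr C = 0 and det C = −1), so C^92 = I since 92 is even.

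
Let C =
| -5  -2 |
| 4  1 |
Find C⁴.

[[161, 80], [-160, -79]]

tr C = -4 and det C = 3, so the characteristic polynomial is λ² − (-4)λ + (3) with roots -3 and -1.
Eigenvectors give P = [[-1, -1], [1, 2]] with P⁻¹ = [[-2, -1], [1, 1]], and C = P·diag(-3, -1)·P⁻¹.
Then C⁴ = P·diag(81, 1)·P⁻¹ = [[-81, -1], [81, 2]] · [[-2, -1], [1, 1]] = [[161, 80], [-160, -79]].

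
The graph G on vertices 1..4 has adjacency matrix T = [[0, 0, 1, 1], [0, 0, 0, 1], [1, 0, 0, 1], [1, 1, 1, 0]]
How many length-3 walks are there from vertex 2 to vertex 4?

3

The number of length-3 walks from vertex 2 to vertex 4 is entry (2,4) of T³, where T is the adjacency matrix.
T² = [[2, 1, 1, 1], [1, 1, 1, 0], [1, 1, 2, 1], [1, 0, 1, 3]]
T³ = [[2, 1, 3, 4], [1, 0, 1, 3], [3, 1, 2, 4], [4, 3, 4, 2]]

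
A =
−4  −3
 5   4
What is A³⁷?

[[−4, −3], [5, 4]]

A² = I (check: tr A = 0 and det A = −1), so A³⁷ = A since 37 is odd.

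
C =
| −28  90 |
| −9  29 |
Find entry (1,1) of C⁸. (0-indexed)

tr C = 1 and det C = −2, so the characteristic polynomial is λ² − (1)λ + (−2) with roots 2 and −1.
Eigenvectors give P = [[3, 10], [1, 3]] with P⁻¹ = [[−3, 10], [1, −3]], and C = P·diag(2, −1)·P⁻¹.
Then C⁸ = P·diag(256, 1)·P⁻¹ = [[768, 10], [256, 3]] · [[−3, 10], [1, −3]] = [[−2294, 7650], [−765, 2551]].

2551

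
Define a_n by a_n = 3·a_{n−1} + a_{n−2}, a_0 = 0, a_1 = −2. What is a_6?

−720

With companion matrix B = [[3, 1], [1, 0]], [a_n, a_{n−1}]ᵀ = B·[a_{n−1}, a_{n−2}]ᵀ, so [a_6, a_5]ᵀ = B^5·[a_1, a_0]ᵀ.
B^5 = [[360, 109], [109, 33]], giving [a_6, a_5]ᵀ = [[−720], [−218]].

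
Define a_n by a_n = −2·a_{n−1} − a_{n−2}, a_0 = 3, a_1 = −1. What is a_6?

With companion matrix Q = [[−2, −1], [1, 0]], [a_n, a_{n−1}]ᵀ = Q·[a_{n−1}, a_{n−2}]ᵀ, so [a_6, a_5]ᵀ = Q⁵·[a_1, a_0]ᵀ.
Q⁵ = [[−6, −5], [5, 4]], giving [a_6, a_5]ᵀ = [[−9], [7]].

−9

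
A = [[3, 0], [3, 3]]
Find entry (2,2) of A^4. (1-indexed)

A^2 = [[9, 0], [18, 9]]
A^3 = [[27, 0], [81, 27]]
A^4 = [[81, 0], [324, 81]]

81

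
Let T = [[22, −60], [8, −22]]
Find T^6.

tr T = 0 and det T = −4, so the characteristic polynomial is λ² − (0)λ + (−4) with roots 2 and −2.
Eigenvectors give P = [[3, −5], [1, −2]] with P⁻¹ = [[2, −5], [1, −3]], and T = P·diag(2, −2)·P⁻¹.
Then T^6 = P·diag(64, 64)·P⁻¹ = [[192, −320], [64, −128]] · [[2, −5], [1, −3]] = [[64, 0], [0, 64]].

[[64, 0], [0, 64]]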